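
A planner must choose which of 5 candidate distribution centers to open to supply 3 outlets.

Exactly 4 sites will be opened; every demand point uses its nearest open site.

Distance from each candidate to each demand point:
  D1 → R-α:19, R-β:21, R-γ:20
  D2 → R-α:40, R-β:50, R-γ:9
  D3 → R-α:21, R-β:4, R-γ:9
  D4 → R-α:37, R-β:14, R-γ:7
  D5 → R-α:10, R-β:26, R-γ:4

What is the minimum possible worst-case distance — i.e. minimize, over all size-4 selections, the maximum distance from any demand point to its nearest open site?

Open {D1, D2, D3, D5}.
  Farthest demand point is R-α at distance 10 (to D5); all others are ≤ 10.
With {D1, D3, D4, D5} the worst case is 10.
With {D2, D3, D4, D5} the worst case is 10.
No size-4 selection achieves below 10.

10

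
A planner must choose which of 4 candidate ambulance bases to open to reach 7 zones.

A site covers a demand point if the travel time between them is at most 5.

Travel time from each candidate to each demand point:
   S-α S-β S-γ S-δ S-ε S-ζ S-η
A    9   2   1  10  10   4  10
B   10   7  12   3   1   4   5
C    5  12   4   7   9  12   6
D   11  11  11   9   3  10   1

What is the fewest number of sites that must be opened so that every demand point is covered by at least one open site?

Coverage sets (demand points within 5 of each site):
  A: {S-β, S-γ, S-ζ}
  B: {S-δ, S-ε, S-ζ, S-η}
  C: {S-α, S-γ}
  D: {S-ε, S-η}
No 2 sites suffice: every size-2 union leaves at least one demand point uncovered.
But {A, B, C} covers everything, so the minimum is 3.

3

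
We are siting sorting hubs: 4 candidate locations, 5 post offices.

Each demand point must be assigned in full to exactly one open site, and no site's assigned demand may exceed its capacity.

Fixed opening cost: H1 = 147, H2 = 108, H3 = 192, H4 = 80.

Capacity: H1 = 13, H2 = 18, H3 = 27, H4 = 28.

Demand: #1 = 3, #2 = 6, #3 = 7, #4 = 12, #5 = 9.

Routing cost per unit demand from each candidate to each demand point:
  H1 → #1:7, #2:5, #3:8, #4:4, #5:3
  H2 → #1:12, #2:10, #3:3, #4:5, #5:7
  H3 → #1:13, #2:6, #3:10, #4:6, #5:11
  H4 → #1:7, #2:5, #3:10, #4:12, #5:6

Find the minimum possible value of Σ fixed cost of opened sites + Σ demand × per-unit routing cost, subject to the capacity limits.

Open {H2, H4}; cheapest assignment that respects the capacities:
  H2 (cap 18, load 12): #4 — cost 12×5 = 60
  H4 (cap 28, load 25): #1, #2, #3, #5 — cost 3×7 + 6×5 + 7×10 + 9×6 = 175
  Shipping 235, fixed 188 → total 423.
  Any other capacity-feasible assignment to {H2, H4} ships for at least 235.
Compare {H1, H4}: its best feasible assignment gives total 450.
Compare {H1, H2, H4}: its best feasible assignment gives total 509.
Every other set of open sites that can feasibly serve all demand totals ≥ 450 even under its best assignment. Minimum: 423.

423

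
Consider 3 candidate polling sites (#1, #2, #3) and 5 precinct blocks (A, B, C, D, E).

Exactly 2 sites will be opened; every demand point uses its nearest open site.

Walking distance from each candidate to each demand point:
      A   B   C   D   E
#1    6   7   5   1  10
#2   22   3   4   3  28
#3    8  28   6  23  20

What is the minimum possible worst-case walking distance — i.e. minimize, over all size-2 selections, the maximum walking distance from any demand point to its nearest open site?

10

Open {#1, #2}.
  Farthest demand point is E at walking distance 10 (to #1); all others are ≤ 10.
With {#1, #3} the worst case is 10.
With {#2, #3} the worst case is 20.
No size-2 selection achieves below 10.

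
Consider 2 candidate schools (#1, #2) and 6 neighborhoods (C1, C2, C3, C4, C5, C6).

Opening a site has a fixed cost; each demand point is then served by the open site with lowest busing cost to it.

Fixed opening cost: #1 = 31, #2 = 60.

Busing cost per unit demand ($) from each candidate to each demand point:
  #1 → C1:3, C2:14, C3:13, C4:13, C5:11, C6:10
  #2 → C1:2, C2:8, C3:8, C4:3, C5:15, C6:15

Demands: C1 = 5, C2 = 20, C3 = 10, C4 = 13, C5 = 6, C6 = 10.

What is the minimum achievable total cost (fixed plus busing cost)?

Open {#1, #2}: assign each demand point to its cheapest open site.
  C1→#2 5×2=10, C2→#2 20×8=160, C3→#2 10×8=80, C4→#2 13×3=39, C5→#1 6×11=66, C6→#1 10×10=100
  busing cost 455, fixed 91 → total 546.
Compare {#2}: busing cost 529 + fixed 60 = 589.
Compare {#1}: busing cost 760 + fixed 31 = 791.

546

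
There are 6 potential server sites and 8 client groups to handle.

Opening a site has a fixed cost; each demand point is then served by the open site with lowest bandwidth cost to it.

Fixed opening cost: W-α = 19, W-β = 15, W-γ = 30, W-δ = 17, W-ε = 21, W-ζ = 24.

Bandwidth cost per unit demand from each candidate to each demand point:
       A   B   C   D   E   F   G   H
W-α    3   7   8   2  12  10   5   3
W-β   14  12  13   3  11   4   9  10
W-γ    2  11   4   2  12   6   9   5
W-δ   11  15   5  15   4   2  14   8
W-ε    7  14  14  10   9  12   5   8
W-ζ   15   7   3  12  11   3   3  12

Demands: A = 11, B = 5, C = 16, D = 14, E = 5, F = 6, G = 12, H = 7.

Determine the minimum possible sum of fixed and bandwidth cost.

Open {W-α, W-δ, W-ζ}: assign each demand point to its cheapest open site.
  A→W-α 11×3=33, B→W-α 5×7=35, C→W-ζ 16×3=48, D→W-α 14×2=28, E→W-δ 5×4=20, F→W-δ 6×2=12, G→W-ζ 12×3=36, H→W-α 7×3=21
  bandwidth cost 233, fixed 60 → total 293.
Compare {W-γ, W-δ, W-ζ}: bandwidth cost 236 + fixed 71 = 307.
Compare {W-α, W-β, W-δ, W-ζ}: bandwidth cost 233 + fixed 75 = 308.
Compare {W-α, W-γ, W-δ, W-ζ}: bandwidth cost 222 + fixed 90 = 312.
All other subsets cost ≥ 307. Minimum total cost: 293.

293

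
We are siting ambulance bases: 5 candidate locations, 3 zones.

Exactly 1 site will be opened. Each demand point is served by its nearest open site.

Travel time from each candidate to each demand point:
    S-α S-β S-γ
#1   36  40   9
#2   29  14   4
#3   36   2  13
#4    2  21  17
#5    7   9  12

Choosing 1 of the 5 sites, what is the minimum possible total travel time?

Open {#5}.
  S-α→#5 7, S-β→#5 9, S-γ→#5 12  ⇒ total 28.
Compare {#4}: total 40.
Compare {#2}: total 47.
No size-1 selection does better; minimum is 28.

28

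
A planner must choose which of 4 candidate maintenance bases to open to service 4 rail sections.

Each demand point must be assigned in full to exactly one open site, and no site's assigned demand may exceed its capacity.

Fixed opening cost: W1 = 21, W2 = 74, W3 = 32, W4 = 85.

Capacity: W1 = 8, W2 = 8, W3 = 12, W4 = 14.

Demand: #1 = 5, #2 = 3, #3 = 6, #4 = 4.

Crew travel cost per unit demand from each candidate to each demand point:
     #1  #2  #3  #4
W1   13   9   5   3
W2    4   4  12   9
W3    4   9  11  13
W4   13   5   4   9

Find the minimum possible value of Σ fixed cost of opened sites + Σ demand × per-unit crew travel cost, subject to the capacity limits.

Open {W1, W3}; cheapest assignment that respects the capacities:
  W1 (cap 8, load 7): #2, #4 — cost 3×9 + 4×3 = 39
  W3 (cap 12, load 11): #1, #3 — cost 5×4 + 6×11 = 86
  Shipping 125, fixed 53 → total 178.
  Any other capacity-feasible assignment to {W1, W3} ships for at least 125.
Compare {W1, W3, W4}: its best feasible assignment gives total 209.
Compare {W3, W4}: its best feasible assignment gives total 212.
Every other set of open sites that can feasibly serve all demand totals ≥ 209 even under its best assignment. Minimum: 178.

178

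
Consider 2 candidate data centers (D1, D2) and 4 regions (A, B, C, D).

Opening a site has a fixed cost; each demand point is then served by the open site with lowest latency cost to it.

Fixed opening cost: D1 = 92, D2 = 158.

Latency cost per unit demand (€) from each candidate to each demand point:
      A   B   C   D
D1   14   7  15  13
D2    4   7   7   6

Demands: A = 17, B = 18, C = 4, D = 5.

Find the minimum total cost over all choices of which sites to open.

Open {D2}: assign each demand point to its cheapest open site.
  A→D2 17×4=68, B→D2 18×7=126, C→D2 4×7=28, D→D2 5×6=30
  latency cost 252, fixed 158 → total 410.
Compare {D1, D2}: latency cost 252 + fixed 250 = 502.
Compare {D1}: latency cost 489 + fixed 92 = 581.

410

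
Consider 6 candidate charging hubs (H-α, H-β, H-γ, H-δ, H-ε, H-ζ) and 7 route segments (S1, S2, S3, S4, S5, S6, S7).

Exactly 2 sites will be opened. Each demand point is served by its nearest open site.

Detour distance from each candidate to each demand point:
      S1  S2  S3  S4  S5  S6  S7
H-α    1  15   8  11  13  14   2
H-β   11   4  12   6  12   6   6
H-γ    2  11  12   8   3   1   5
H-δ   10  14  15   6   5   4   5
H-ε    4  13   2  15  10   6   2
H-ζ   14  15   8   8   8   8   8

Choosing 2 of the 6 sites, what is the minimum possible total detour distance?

Open {H-γ, H-ε}.
  S1→H-γ 2, S2→H-γ 11, S3→H-ε 2, S4→H-γ 8, S5→H-γ 3, S6→H-γ 1, S7→H-ε 2  ⇒ total 29.
Compare {H-β, H-γ}: total 33.
Compare {H-α, H-γ}: total 34.
No size-2 selection does better; minimum is 29.

29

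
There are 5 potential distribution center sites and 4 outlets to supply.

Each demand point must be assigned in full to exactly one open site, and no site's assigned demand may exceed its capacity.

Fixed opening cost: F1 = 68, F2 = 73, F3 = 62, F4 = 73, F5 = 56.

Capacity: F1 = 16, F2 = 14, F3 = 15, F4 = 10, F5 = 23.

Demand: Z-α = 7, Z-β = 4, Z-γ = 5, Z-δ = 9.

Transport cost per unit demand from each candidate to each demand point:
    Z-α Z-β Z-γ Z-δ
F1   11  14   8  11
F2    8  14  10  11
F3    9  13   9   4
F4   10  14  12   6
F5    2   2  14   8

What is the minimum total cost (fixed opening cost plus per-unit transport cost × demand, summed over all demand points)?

Open {F3, F5}; cheapest assignment that respects the capacities:
  F3 (cap 15, load 14): Z-γ, Z-δ — cost 5×9 + 9×4 = 81
  F5 (cap 23, load 11): Z-α, Z-β — cost 7×2 + 4×2 = 22
  Shipping 103, fixed 118 → total 221.
  Any other capacity-feasible assignment to {F3, F5} ships for at least 103.
Compare {F1, F5}: its best feasible assignment gives total 258.
Compare {F2, F5}: its best feasible assignment gives total 273.
Every other set of open sites that can feasibly serve all demand totals ≥ 258 even under its best assignment. Minimum: 221.

221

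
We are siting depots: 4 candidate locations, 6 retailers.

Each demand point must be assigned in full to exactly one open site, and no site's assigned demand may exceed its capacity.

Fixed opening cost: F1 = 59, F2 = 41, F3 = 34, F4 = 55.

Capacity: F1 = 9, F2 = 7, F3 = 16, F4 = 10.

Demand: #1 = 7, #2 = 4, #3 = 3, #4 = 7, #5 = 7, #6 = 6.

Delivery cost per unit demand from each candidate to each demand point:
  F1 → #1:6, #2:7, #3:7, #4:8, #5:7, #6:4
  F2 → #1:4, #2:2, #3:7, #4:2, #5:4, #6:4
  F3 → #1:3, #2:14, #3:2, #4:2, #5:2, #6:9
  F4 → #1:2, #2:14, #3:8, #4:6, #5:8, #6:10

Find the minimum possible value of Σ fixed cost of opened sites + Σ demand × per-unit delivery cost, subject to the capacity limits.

284

Open {F1, F2, F3, F4}; cheapest assignment that respects the capacities:
  F1 (cap 9, load 9): #3, #6 — cost 3×7 + 6×4 = 45
  F2 (cap 7, load 4): #2 — cost 4×2 = 8
  F3 (cap 16, load 14): #4, #5 — cost 7×2 + 7×2 = 28
  F4 (cap 10, load 7): #1 — cost 7×2 = 14
  Shipping 95, fixed 189 → total 284.
  Any other capacity-feasible assignment to {F1, F2, F3, F4} ships for at least 95.
Total demand is 34; every other set of sites either has combined capacity below 34 or cannot fit the demands without splitting one across sites, so {F1, F2, F3, F4} is the only feasible choice of open sites. Minimum: 284.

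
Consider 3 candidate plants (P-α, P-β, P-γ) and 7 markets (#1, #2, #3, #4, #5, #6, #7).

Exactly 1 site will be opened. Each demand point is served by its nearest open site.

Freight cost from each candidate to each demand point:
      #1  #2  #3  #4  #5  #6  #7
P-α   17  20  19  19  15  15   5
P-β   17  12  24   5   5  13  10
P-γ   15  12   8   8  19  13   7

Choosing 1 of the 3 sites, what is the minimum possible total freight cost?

82

Open {P-γ}.
  #1→P-γ 15, #2→P-γ 12, #3→P-γ 8, #4→P-γ 8, #5→P-γ 19, #6→P-γ 13, #7→P-γ 7  ⇒ total 82.
Compare {P-β}: total 86.
Compare {P-α}: total 110.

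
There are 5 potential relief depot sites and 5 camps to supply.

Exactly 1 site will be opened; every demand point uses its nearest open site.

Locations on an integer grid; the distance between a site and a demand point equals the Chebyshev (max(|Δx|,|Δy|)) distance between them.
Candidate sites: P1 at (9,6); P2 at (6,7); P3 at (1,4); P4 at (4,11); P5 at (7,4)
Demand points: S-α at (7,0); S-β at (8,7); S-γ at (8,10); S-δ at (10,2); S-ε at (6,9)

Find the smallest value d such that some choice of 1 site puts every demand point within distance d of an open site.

6

Open {P1}.
  Farthest demand point is S-α at distance 6 (to P1); all others are ≤ 6.
With {P5} the worst case is 6.
With {P2} the worst case is 7.
No size-1 selection achieves below 6.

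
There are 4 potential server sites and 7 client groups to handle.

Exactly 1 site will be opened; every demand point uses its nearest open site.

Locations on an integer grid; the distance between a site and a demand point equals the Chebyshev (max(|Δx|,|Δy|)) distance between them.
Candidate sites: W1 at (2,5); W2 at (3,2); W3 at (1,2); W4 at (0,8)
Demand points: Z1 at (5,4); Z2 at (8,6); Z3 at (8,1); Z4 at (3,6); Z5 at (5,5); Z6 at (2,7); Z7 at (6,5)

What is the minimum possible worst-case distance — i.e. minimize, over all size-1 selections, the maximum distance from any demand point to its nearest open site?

Open {W2}.
  Farthest demand point is Z2 at distance 5 (to W2); all others are ≤ 5.
With {W1} the worst case is 6.
With {W3} the worst case is 7.
No size-1 selection achieves below 5.

5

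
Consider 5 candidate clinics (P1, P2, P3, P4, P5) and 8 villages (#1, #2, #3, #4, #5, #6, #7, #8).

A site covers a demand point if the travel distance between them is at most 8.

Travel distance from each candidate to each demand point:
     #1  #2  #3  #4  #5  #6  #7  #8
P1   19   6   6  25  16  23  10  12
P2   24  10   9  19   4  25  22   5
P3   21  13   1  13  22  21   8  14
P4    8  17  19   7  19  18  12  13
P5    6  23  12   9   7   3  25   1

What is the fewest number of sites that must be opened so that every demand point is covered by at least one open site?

4

Coverage sets (demand points within 8 of each site):
  P1: {#2, #3}
  P2: {#5, #8}
  P3: {#3, #7}
  P4: {#1, #4}
  P5: {#1, #5, #6, #8}
No 3 sites suffice: every size-3 union leaves at least one demand point uncovered.
But {P1, P3, P4, P5} covers everything, so the minimum is 4.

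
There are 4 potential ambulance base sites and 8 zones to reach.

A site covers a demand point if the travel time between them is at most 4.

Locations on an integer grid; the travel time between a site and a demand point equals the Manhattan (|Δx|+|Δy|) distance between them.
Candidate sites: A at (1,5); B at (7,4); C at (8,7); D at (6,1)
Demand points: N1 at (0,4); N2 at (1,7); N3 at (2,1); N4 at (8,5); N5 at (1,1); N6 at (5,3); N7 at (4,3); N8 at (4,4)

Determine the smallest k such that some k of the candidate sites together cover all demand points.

Coverage sets (demand points within 4 of each site):
  A: {N1, N2, N5, N8}
  B: {N4, N6, N7, N8}
  C: {N4}
  D: {N3, N6, N7}
No 2 sites suffice: every size-2 union leaves at least one demand point uncovered.
But {A, B, D} covers everything, so the minimum is 3.

3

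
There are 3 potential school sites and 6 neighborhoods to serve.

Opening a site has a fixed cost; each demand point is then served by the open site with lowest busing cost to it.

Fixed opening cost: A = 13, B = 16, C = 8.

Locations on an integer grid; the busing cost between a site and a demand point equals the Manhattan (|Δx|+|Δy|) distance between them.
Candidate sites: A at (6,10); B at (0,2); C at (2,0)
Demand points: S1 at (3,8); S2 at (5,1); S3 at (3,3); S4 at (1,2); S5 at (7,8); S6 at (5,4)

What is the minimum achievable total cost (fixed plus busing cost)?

Open {A, C}: assign each demand point to its cheapest open site.
  S1→A 5, S2→C 4, S3→C 4, S4→C 3, S5→A 3, S6→A 7
  busing cost 26, fixed 21 → total 47.
Compare {C}: busing cost 40 + fixed 8 = 48.
Compare {A, B}: busing cost 26 + fixed 29 = 55.
Compare {B}: busing cost 40 + fixed 16 = 56.
All other subsets cost ≥ 48. Minimum total cost: 47.

47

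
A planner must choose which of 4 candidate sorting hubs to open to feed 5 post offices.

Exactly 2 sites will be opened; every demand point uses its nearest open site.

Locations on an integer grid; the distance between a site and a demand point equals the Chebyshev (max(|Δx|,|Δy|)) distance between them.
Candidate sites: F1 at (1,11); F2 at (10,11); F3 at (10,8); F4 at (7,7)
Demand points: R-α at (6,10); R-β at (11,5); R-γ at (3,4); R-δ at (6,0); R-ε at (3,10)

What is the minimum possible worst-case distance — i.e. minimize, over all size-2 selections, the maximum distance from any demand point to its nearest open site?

Open {F1, F4}.
  Farthest demand point is R-δ at distance 7 (to F4); all others are ≤ 7.
With {F2, F4} the worst case is 7.
With {F3, F4} the worst case is 7.
No size-2 selection achieves below 7.

7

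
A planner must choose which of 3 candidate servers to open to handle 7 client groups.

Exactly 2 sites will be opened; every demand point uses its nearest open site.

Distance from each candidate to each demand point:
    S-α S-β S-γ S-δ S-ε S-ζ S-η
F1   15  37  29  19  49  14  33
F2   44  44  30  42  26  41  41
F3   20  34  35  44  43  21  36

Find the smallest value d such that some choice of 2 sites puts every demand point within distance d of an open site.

Open {F1, F2}.
  Farthest demand point is S-β at distance 37 (to F1); all others are ≤ 37.
With {F2, F3} the worst case is 42.
With {F1, F3} the worst case is 43.
No size-2 selection achieves below 37.

37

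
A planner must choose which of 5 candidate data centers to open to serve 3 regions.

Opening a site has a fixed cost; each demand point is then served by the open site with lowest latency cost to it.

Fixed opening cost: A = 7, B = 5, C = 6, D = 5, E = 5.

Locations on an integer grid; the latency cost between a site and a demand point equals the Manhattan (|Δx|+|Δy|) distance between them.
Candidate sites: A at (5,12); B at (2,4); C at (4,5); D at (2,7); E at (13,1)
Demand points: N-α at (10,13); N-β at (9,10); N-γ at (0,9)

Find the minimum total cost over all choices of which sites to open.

Open {A}: assign each demand point to its cheapest open site.
  N-α→A 6, N-β→A 6, N-γ→A 8
  latency cost 20, fixed 7 → total 27.
Compare {A, D}: latency cost 16 + fixed 12 = 28.
Compare {A, B}: latency cost 19 + fixed 12 = 31.
Compare {A, E}: latency cost 20 + fixed 12 = 32.
All other subsets cost ≥ 28. Minimum total cost: 27.

27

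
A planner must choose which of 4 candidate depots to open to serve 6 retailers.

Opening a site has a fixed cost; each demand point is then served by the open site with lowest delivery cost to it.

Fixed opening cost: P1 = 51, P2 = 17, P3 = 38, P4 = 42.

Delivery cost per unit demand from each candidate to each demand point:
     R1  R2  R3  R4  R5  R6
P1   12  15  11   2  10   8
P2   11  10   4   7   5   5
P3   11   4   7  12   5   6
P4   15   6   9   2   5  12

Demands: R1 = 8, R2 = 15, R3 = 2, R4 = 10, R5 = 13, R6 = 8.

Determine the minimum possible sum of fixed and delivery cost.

370

Open {P2, P4}: assign each demand point to its cheapest open site.
  R1→P2 8×11=88, R2→P4 15×6=90, R3→P2 2×4=8, R4→P4 10×2=20, R5→P2 13×5=65, R6→P2 8×5=40
  delivery cost 311, fixed 59 → total 370.
Compare {P3, P4}: delivery cost 295 + fixed 80 = 375.
Compare {P2, P3, P4}: delivery cost 281 + fixed 97 = 378.
Compare {P1, P3}: delivery cost 295 + fixed 89 = 384.
All other subsets cost ≥ 375. Minimum total cost: 370.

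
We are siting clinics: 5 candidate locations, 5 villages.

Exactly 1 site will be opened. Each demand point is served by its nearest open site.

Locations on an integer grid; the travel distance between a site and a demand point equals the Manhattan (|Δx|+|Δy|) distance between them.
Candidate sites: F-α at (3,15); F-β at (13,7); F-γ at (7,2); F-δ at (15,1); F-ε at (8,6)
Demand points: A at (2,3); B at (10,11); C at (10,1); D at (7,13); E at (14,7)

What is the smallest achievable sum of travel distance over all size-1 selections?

Open {F-ε}.
  A→F-ε 9, B→F-ε 7, C→F-ε 7, D→F-ε 8, E→F-ε 7  ⇒ total 38.
Compare {F-β}: total 44.
Compare {F-γ}: total 45.
No size-1 selection does better; minimum is 38.

38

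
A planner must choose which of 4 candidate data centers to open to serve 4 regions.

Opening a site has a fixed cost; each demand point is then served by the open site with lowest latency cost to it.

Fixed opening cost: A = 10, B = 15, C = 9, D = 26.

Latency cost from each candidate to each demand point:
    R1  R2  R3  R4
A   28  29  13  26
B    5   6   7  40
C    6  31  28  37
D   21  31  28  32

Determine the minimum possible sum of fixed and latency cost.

Open {A, B}: assign each demand point to its cheapest open site.
  R1→B 5, R2→B 6, R3→B 7, R4→A 26
  latency cost 44, fixed 25 → total 69.
Compare {B}: latency cost 58 + fixed 15 = 73.
Compare {A, B, C}: latency cost 44 + fixed 34 = 78.
Compare {B, C}: latency cost 55 + fixed 24 = 79.
All other subsets cost ≥ 73. Minimum total cost: 69.

69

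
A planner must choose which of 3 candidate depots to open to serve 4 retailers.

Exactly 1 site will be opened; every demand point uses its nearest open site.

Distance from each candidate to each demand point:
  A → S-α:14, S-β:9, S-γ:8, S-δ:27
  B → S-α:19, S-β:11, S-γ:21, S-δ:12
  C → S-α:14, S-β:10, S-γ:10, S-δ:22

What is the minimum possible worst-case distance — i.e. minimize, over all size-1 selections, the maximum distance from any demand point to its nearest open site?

21

Open {B}.
  Farthest demand point is S-γ at distance 21 (to B); all others are ≤ 21.
With {C} the worst case is 22.
With {A} the worst case is 27.
No size-1 selection achieves below 21.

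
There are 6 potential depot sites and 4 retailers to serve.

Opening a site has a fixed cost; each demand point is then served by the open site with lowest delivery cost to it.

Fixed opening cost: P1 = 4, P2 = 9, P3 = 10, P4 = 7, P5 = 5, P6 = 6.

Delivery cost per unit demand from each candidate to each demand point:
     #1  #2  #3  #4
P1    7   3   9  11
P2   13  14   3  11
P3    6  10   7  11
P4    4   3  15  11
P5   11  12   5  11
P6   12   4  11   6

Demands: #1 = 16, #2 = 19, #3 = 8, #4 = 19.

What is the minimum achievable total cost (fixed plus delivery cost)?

Open {P2, P4, P6}: assign each demand point to its cheapest open site.
  #1→P4 16×4=64, #2→P4 19×3=57, #3→P2 8×3=24, #4→P6 19×6=114
  delivery cost 259, fixed 22 → total 281.
Compare {P1, P2, P4, P6}: delivery cost 259 + fixed 26 = 285.
Compare {P2, P4, P5, P6}: delivery cost 259 + fixed 27 = 286.
Compare {P1, P2, P4, P5, P6}: delivery cost 259 + fixed 31 = 290.
All other subsets cost ≥ 285. Minimum total cost: 281.

281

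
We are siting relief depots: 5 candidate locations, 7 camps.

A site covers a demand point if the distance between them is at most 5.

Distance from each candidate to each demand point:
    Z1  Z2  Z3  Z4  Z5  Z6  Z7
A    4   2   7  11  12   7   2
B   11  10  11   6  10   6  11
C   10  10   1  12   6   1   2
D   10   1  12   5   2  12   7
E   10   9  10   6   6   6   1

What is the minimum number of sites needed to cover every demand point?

3

Coverage sets (demand points within 5 of each site):
  A: {Z1, Z2, Z7}
  B: {}
  C: {Z3, Z6, Z7}
  D: {Z2, Z4, Z5}
  E: {Z7}
No 2 sites suffice: every size-2 union leaves at least one demand point uncovered.
But {A, C, D} covers everything, so the minimum is 3.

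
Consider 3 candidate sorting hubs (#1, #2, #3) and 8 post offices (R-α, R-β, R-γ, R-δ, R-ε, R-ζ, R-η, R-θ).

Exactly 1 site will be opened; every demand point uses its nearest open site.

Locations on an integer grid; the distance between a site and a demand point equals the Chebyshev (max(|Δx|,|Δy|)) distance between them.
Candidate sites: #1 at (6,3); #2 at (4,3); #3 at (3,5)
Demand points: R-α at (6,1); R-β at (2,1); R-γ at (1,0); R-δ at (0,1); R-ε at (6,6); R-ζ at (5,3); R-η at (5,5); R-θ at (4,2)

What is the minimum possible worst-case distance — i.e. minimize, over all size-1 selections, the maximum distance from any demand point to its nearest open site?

Open {#2}.
  Farthest demand point is R-δ at distance 4 (to #2); all others are ≤ 4.
With {#3} the worst case is 5.
With {#1} the worst case is 6.
No size-1 selection achieves below 4.

4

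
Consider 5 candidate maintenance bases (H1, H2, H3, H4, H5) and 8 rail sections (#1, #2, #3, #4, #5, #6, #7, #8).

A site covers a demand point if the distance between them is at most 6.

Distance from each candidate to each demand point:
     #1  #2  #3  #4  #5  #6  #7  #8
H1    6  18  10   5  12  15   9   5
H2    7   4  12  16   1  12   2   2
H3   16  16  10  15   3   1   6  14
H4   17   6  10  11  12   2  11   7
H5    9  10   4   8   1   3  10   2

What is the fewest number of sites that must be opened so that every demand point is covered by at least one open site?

Coverage sets (demand points within 6 of each site):
  H1: {#1, #4, #8}
  H2: {#2, #5, #7, #8}
  H3: {#5, #6, #7}
  H4: {#2, #6}
  H5: {#3, #5, #6, #8}
No 2 sites suffice: every size-2 union leaves at least one demand point uncovered.
But {H1, H2, H5} covers everything, so the minimum is 3.

3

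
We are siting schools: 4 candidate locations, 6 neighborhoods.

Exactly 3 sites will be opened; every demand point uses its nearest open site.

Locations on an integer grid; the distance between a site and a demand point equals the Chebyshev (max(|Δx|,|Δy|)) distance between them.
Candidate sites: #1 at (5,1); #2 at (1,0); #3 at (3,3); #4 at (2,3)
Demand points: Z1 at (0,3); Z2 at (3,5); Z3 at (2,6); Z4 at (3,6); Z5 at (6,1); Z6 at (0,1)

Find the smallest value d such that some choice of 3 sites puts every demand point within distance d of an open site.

Open {#1, #2, #3}.
  Farthest demand point is Z1 at distance 3 (to #2); all others are ≤ 3.
With {#1, #2, #4} the worst case is 3.
With {#1, #3, #4} the worst case is 3.
No size-3 selection achieves below 3.

3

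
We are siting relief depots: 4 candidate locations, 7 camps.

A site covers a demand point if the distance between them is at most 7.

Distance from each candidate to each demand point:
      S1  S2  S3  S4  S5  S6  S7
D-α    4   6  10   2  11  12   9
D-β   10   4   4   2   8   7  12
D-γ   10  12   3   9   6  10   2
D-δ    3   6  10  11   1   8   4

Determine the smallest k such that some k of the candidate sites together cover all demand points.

Coverage sets (demand points within 7 of each site):
  D-α: {S1, S2, S4}
  D-β: {S2, S3, S4, S6}
  D-γ: {S3, S5, S7}
  D-δ: {S1, S2, S5, S7}
No single site covers all 7 demand points.
But {D-β, D-δ} covers everything, so the minimum is 2.

2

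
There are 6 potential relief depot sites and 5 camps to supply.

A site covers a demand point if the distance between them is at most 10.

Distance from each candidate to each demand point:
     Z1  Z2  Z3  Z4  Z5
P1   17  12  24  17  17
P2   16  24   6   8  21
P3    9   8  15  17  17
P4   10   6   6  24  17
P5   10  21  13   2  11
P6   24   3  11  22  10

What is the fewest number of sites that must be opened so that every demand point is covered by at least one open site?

3

Coverage sets (demand points within 10 of each site):
  P1: {}
  P2: {Z3, Z4}
  P3: {Z1, Z2}
  P4: {Z1, Z2, Z3}
  P5: {Z1, Z4}
  P6: {Z2, Z5}
No 2 sites suffice: every size-2 union leaves at least one demand point uncovered.
But {P2, P3, P6} covers everything, so the minimum is 3.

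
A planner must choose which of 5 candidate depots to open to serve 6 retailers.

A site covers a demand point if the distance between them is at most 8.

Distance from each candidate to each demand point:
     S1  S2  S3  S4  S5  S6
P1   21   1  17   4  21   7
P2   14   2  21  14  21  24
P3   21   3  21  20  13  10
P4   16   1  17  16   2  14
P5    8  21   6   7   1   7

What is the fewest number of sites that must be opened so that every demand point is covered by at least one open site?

Coverage sets (demand points within 8 of each site):
  P1: {S2, S4, S6}
  P2: {S2}
  P3: {S2}
  P4: {S2, S5}
  P5: {S1, S3, S4, S5, S6}
No single site covers all 6 demand points.
But {P1, P5} covers everything, so the minimum is 2.

2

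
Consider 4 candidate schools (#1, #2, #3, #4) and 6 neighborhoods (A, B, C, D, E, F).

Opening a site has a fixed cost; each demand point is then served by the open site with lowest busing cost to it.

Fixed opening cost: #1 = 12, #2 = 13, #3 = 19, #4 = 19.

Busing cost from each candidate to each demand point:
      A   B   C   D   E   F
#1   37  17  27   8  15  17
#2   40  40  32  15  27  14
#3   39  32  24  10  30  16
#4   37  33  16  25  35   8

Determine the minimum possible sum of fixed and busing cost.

132

Open {#1, #4}: assign each demand point to its cheapest open site.
  A→#1 37, B→#1 17, C→#4 16, D→#1 8, E→#1 15, F→#4 8
  busing cost 101, fixed 31 → total 132.
Compare {#1}: busing cost 121 + fixed 12 = 133.
Compare {#1, #2}: busing cost 118 + fixed 25 = 143.
Compare {#1, #2, #4}: busing cost 101 + fixed 44 = 145.
All other subsets cost ≥ 133. Minimum total cost: 132.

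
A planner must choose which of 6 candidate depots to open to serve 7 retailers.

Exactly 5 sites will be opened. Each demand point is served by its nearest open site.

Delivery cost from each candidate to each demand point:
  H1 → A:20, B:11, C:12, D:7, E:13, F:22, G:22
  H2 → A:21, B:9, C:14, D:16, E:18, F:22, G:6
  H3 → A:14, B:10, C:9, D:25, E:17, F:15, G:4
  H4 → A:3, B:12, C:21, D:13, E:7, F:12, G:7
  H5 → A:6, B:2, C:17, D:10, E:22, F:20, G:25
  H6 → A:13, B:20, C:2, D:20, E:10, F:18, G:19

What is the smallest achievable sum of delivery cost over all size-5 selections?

37

Open {H1, H3, H4, H5, H6}.
  A→H4 3, B→H5 2, C→H6 2, D→H1 7, E→H4 7, F→H4 12, G→H3 4  ⇒ total 37.
Compare {H1, H2, H4, H5, H6}: total 39.
Compare {H2, H3, H4, H5, H6}: total 40.
No size-5 selection does better; minimum is 37.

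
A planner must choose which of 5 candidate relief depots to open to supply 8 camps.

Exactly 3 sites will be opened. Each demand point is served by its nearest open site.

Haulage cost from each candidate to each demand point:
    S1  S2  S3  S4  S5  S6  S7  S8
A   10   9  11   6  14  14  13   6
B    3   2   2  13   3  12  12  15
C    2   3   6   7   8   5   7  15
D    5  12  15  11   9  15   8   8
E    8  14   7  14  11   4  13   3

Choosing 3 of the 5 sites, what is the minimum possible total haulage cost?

30

Open {B, C, E}.
  S1→C 2, S2→B 2, S3→B 2, S4→C 7, S5→B 3, S6→E 4, S7→C 7, S8→E 3  ⇒ total 30.
Compare {A, B, C}: total 33.
Compare {A, B, E}: total 35.
No size-3 selection does better; minimum is 30.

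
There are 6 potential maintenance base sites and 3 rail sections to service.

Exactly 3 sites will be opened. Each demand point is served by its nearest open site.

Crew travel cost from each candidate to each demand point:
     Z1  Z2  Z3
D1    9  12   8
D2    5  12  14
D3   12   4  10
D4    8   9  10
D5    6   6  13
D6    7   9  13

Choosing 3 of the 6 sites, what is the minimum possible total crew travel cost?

17

Open {D1, D2, D3}.
  Z1→D2 5, Z2→D3 4, Z3→D1 8  ⇒ total 17.
Compare {D1, D3, D5}: total 18.
Compare {D1, D2, D5}: total 19.
No size-3 selection does better; minimum is 17.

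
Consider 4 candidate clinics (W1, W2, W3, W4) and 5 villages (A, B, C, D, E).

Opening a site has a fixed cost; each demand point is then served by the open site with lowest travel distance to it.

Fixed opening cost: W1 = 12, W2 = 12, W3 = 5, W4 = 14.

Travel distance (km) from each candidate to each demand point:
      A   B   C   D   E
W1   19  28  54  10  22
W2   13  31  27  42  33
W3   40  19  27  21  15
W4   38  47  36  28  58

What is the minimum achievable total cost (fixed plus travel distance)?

Open {W1, W3}: assign each demand point to its cheapest open site.
  A→W1 19, B→W3 19, C→W3 27, D→W1 10, E→W3 15
  travel distance 90, fixed 17 → total 107.
Compare {W2, W3}: travel distance 95 + fixed 17 = 112.
Compare {W1, W2, W3}: travel distance 84 + fixed 29 = 113.
Compare {W1, W3, W4}: travel distance 90 + fixed 31 = 121.
All other subsets cost ≥ 112. Minimum total cost: 107.

107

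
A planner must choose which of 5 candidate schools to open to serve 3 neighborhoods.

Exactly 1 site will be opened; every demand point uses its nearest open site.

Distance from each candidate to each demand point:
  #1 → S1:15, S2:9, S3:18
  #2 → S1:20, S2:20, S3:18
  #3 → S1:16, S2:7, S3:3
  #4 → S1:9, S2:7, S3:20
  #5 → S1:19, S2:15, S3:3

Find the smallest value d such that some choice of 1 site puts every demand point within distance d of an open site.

16

Open {#3}.
  Farthest demand point is S1 at distance 16 (to #3); all others are ≤ 16.
With {#1} the worst case is 18.
With {#5} the worst case is 19.
No size-1 selection achieves below 16.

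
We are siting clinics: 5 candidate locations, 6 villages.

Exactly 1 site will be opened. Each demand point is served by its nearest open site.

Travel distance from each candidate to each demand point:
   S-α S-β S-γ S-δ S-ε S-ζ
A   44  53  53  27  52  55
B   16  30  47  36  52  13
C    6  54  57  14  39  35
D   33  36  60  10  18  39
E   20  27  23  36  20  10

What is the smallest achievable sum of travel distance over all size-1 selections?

Open {E}.
  S-α→E 20, S-β→E 27, S-γ→E 23, S-δ→E 36, S-ε→E 20, S-ζ→E 10  ⇒ total 136.
Compare {B}: total 194.
Compare {D}: total 196.
No size-1 selection does better; minimum is 136.

136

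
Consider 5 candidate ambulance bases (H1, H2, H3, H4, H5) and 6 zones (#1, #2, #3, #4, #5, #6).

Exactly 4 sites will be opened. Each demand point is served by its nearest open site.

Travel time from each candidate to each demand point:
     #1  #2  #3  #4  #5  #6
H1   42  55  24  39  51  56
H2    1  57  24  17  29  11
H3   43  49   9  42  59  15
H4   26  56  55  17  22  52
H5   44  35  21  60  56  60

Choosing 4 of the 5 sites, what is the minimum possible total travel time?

Open {H2, H3, H4, H5}.
  #1→H2 1, #2→H5 35, #3→H3 9, #4→H2 17, #5→H4 22, #6→H2 11  ⇒ total 95.
Compare {H1, H2, H3, H5}: total 102.
Compare {H1, H2, H4, H5}: total 107.
No size-4 selection does better; minimum is 95.

95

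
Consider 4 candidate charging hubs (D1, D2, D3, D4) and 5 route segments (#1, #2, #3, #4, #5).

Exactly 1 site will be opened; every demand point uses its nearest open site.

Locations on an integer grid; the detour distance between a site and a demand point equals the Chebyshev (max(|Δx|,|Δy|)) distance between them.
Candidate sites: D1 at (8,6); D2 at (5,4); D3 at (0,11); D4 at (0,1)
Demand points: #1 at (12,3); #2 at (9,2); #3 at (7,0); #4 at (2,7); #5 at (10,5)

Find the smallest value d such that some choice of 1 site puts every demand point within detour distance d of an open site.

Open {D1}.
  Farthest demand point is #3 at detour distance 6 (to D1); all others are ≤ 6.
With {D2} the worst case is 7.
With {D3} the worst case is 12.
No size-1 selection achieves below 6.

6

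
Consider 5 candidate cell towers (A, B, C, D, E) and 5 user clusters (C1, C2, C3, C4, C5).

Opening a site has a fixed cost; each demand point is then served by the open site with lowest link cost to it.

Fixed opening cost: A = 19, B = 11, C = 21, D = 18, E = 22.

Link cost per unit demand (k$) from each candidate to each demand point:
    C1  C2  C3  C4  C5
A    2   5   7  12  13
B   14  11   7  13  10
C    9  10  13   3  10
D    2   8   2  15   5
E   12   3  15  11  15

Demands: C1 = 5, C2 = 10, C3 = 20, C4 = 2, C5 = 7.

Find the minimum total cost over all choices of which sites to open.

177

Open {D, E}: assign each demand point to its cheapest open site.
  C1→D 5×2=10, C2→E 10×3=30, C3→D 20×2=40, C4→E 2×11=22, C5→D 7×5=35
  link cost 137, fixed 40 → total 177.
Compare {C, D, E}: link cost 121 + fixed 61 = 182.
Compare {B, D, E}: link cost 137 + fixed 51 = 188.
Compare {B, C, D, E}: link cost 121 + fixed 72 = 193.
All other subsets cost ≥ 182. Minimum total cost: 177.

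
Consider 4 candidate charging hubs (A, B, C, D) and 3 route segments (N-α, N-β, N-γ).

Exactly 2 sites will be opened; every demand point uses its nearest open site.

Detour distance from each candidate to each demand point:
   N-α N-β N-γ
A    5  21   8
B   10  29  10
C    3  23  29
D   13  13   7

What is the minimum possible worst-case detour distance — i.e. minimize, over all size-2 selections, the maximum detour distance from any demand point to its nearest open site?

13

Open {A, D}.
  Farthest demand point is N-β at detour distance 13 (to D); all others are ≤ 13.
With {B, D} the worst case is 13.
With {C, D} the worst case is 13.
No size-2 selection achieves below 13.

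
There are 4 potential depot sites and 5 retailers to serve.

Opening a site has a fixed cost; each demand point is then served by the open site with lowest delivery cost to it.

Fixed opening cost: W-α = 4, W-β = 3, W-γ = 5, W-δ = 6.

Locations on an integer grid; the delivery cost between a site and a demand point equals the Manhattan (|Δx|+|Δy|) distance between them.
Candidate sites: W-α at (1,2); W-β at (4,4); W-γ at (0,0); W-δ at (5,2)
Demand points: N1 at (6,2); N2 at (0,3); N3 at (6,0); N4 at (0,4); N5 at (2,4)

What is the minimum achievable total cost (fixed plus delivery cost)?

22

Open {W-α, W-δ}: assign each demand point to its cheapest open site.
  N1→W-δ 1, N2→W-α 2, N3→W-δ 3, N4→W-α 3, N5→W-α 3
  delivery cost 12, fixed 10 → total 22.
Compare {W-α}: delivery cost 20 + fixed 4 = 24.
Compare {W-β}: delivery cost 21 + fixed 3 = 24.
Compare {W-α, W-β}: delivery cost 17 + fixed 7 = 24.
All other subsets cost ≥ 24. Minimum total cost: 22.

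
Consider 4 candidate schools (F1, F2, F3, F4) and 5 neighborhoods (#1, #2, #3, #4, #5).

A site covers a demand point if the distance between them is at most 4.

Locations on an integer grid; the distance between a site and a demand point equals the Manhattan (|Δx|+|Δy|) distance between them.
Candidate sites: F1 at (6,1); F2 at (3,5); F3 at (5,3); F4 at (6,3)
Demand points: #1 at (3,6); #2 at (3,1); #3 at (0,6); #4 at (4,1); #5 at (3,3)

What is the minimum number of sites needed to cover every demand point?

2

Coverage sets (demand points within 4 of each site):
  F1: {#2, #4}
  F2: {#1, #2, #3, #5}
  F3: {#2, #4, #5}
  F4: {#4, #5}
No single site covers all 5 demand points.
But {F1, F2} covers everything, so the minimum is 2.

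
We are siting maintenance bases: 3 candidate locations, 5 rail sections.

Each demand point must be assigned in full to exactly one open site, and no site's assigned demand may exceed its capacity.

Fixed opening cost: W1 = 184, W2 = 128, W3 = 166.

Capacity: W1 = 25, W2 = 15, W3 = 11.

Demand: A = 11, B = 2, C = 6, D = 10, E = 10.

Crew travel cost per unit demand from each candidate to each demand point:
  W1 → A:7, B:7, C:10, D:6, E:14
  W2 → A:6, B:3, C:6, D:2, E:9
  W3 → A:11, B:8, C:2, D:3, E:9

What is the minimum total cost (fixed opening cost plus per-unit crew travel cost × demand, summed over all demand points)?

723

Open {W1, W2, W3}; cheapest assignment that respects the capacities:
  W1 (cap 25, load 21): A, D — cost 11×7 + 10×6 = 137
  W2 (cap 15, load 12): B, E — cost 2×3 + 10×9 = 96
  W3 (cap 11, load 6): C — cost 6×2 = 12
  Shipping 245, fixed 478 → total 723.
  Any other capacity-feasible assignment to {W1, W2, W3} ships for at least 245.
Total demand is 39; every other set of sites either has combined capacity below 39 or cannot fit the demands without splitting one across sites, so {W1, W2, W3} is the only feasible choice of open sites. Minimum: 723.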